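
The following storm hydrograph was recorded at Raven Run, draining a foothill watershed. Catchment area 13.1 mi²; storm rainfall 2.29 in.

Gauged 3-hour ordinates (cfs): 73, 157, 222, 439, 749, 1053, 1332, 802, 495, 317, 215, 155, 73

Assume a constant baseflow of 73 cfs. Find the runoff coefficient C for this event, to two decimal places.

ΣQ_DR = 5133 cfs; V = ΣQ_DR·Δt = 5.544 × 10^7 ft³.
Runoff depth d = V / A = 1.822 in.
C = d / P = 1.822 / 2.29 = 0.80.

C ≈ 0.80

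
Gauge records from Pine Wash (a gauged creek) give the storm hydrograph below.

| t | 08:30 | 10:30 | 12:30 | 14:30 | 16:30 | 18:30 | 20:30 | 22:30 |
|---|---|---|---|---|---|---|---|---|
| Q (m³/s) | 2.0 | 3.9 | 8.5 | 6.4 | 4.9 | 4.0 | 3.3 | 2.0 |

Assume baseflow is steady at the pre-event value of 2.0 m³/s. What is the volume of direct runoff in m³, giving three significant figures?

V ≈ 1.37 × 10^5 m³

Direct-runoff ordinates (Q − Q_b): 0.0, 1.9, 6.5, 4.4, 2.9, 2.0, 1.3, 0.0 m³/s.
ΣQ_DR = 19.00 m³/s.
With Δt = 2 h = 7200 s, V = ΣQ_DR · Δt = 19.00 × 7200 = 1.37 × 10^5 m³.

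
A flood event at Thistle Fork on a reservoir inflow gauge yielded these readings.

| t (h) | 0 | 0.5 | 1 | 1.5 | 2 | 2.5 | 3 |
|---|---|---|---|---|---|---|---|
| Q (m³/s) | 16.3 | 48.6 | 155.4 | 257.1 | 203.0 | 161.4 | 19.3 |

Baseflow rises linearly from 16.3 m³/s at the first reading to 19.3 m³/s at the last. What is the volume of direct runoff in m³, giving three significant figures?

V ≈ 1.33 × 10^6 m³

Direct-runoff ordinates (Q − Q_b): 0.00, 31.80, 138.10, 239.30, 184.70, 142.60, 0.00 m³/s.
ΣQ_DR = 736.5 m³/s.
With Δt = 0.5 h = 1800 s, V = ΣQ_DR · Δt = 736.5 × 1800 = 1.33 × 10^6 m³.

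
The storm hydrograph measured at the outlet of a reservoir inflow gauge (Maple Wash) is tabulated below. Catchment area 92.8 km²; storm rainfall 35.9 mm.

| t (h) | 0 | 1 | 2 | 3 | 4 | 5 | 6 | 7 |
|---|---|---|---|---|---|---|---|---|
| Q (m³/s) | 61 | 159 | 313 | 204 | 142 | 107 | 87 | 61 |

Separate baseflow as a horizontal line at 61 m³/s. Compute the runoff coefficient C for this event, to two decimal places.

ΣQ_DR = 646.0 m³/s; V = ΣQ_DR·Δt = 2.326 × 10^6 m³.
Runoff depth d = V / A = 25.06 mm.
C = d / P = 25.06 / 35.9 = 0.70.

C ≈ 0.70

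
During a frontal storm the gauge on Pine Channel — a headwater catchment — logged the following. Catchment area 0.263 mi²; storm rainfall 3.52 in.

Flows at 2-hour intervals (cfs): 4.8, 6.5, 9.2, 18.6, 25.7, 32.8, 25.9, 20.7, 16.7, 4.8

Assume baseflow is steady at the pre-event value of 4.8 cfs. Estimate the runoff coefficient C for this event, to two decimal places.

ΣQ_DR = 117.7 cfs; V = ΣQ_DR·Δt = 8.474 × 10^5 ft³.
Runoff depth d = V / A = 1.387 in.
C = d / P = 1.387 / 3.52 = 0.39.

C ≈ 0.39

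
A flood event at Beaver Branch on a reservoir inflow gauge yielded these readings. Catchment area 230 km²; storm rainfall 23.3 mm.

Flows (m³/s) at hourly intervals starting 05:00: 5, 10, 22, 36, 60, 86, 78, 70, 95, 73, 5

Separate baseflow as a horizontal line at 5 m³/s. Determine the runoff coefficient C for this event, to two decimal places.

ΣQ_DR = 485.0 m³/s; V = ΣQ_DR·Δt = 1.746 × 10^6 m³.
Runoff depth d = V / A = 7.591 mm.
C = d / P = 7.591 / 23.3 = 0.33.

C ≈ 0.33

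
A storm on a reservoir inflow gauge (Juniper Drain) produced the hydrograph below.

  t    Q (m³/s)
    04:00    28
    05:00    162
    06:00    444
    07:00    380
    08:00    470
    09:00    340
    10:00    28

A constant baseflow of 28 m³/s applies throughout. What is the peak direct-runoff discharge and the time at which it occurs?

Q_p = 442.0 m³/s at t = 08:00

Subtracting baseflow gives direct-runoff ordinates: 0.0, 134.0, 416.0, 352.0, 442.0, 312.0, 0.0 m³/s.
The maximum is 442.0 m³/s, occurring at the reading for t = 08:00.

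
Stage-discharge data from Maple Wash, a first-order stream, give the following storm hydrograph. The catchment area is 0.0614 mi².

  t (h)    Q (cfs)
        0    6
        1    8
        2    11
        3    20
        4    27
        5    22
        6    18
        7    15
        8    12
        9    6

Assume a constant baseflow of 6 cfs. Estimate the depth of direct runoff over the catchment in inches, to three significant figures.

d ≈ 2.15 in

Direct runoff: 0.0, 2.0, 5.0, 14.0, 21.0, 16.0, 12.0, 9.0, 6.0, 0.0 cfs; ΣQ_DR = 85.00 cfs.
V = ΣQ_DR · Δt = 85.00 × 3600 s = 3.060 × 10^5 ft³.
Over A = 0.0614 mi², depth = V / A = 2.15 in.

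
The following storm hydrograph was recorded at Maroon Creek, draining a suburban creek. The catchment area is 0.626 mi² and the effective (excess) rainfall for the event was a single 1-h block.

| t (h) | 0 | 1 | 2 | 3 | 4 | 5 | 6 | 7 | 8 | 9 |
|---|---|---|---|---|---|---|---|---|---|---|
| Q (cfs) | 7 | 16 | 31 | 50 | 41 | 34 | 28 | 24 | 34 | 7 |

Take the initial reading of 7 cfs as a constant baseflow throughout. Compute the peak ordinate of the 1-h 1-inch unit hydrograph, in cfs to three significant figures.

Direct runoff: 0.0, 9.0, 24.0, 43.0, 34.0, 27.0, 21.0, 17.0, 27.0, 0.0 cfs; ΣQ_DR = 202.0 cfs, peak = 43.0 cfs.
Runoff depth d = ΣQ_DR·Δt / A = 202.0 × 3600 / (0.626 mi²) = 0.5000 in.
The 1-inch UH is the DRH scaled by (1 in)/d, so U_p = 43.0 × 1/0.5000 = 86.0 cfs.

U_p ≈ 86.0 cfs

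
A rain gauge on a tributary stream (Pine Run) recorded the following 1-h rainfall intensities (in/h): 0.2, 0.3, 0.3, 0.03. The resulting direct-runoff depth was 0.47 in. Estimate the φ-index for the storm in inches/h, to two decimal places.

Only the 3 blocks with intensity above φ contribute runoff: 0.2, 0.3, 0.3 in/h.
Σ(I−φ)·Δt = d  ⇒  (0.2+0.3+0.3 − 3φ)·1 = 0.47
φ = (0.8000 − 0.47/1) / 3 = 0.11 in/h.

φ ≈ 0.11 in/h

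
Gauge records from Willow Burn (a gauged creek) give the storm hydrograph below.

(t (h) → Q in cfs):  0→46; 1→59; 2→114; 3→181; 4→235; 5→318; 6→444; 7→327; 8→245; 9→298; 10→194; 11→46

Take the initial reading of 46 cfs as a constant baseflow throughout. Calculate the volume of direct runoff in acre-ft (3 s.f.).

Direct-runoff ordinates (Q − Q_b): 0.0, 13.0, 68.0, 135.0, 189.0, 272.0, 398.0, 281.0, 199.0, 252.0, 148.0, 0.0 cfs.
ΣQ_DR = 1955 cfs.
With Δt = 1 h = 3600 s, V = ΣQ_DR · Δt = 1955 × 3600 = 7.04 × 10^6 ft³ = 162 acre-ft.

V ≈ 162 acre-ft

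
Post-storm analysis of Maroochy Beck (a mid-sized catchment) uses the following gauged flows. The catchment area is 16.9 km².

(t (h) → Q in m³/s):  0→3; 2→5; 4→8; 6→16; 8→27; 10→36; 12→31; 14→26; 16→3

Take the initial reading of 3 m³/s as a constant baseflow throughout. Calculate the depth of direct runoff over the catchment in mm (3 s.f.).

d ≈ 54.5 mm

Direct runoff: 0.0, 2.0, 5.0, 13.0, 24.0, 33.0, 28.0, 23.0, 0.0 m³/s; ΣQ_DR = 128.0 m³/s.
V = ΣQ_DR · Δt = 128.0 × 7200 s = 9.216 × 10^5 m³.
Over A = 16.9 km², depth = V / A = 54.5 mm.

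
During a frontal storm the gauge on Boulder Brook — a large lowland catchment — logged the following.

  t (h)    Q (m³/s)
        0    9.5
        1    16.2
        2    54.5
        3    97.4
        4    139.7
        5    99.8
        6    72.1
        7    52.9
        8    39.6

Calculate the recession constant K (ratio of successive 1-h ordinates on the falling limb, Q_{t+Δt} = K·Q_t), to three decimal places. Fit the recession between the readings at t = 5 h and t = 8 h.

K ≈ 0.735

Using the recession-limb readings at t = 5 h and t = 8 h: Q falls from 99.8 to 39.6 m³/s over 3 intervals.
K = (Q₂/Q₁)^(1/3) = (39.6/99.8)^(1/3) = 0.735.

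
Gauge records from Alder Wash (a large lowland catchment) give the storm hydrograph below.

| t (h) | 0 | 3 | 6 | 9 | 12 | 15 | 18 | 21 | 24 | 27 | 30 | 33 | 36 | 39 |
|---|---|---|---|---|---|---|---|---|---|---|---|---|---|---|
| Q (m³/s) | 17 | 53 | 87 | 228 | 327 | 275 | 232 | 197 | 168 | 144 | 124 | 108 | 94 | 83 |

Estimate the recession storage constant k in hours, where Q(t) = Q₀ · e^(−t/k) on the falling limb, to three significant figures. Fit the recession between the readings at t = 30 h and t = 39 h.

On the falling limb, Q drops from 124 to 83 m³/s between t = 30 h and t = 39 h (Δt = 9 h).
k = −Δt / ln(Q₂/Q₁) = −9 / ln(83/124) = 22.4 h.

k ≈ 22.4 h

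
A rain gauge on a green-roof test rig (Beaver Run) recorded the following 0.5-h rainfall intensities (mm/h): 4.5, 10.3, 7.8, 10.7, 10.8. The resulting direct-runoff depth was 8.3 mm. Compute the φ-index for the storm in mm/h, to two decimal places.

Only the 4 blocks with intensity above φ contribute runoff: 10.3, 7.8, 10.7, 10.8 mm/h.
Σ(I−φ)·Δt = d  ⇒  (10.3+7.8+10.7+10.8 − 4φ)·0.5 = 8.3
φ = (39.60 − 8.3/0.5) / 4 = 5.75 mm/h.

φ ≈ 5.75 mm/h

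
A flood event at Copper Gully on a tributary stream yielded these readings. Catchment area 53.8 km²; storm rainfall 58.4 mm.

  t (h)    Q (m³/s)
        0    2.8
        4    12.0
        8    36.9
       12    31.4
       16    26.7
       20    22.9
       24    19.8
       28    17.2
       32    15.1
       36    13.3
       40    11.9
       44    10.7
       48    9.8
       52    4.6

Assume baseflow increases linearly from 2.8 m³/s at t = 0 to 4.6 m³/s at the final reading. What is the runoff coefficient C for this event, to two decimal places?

ΣQ_DR = 183.3 m³/s; V = ΣQ_DR·Δt = 2.640 × 10^6 m³.
Runoff depth d = V / A = 49.06 mm.
C = d / P = 49.06 / 58.4 = 0.84.

C ≈ 0.84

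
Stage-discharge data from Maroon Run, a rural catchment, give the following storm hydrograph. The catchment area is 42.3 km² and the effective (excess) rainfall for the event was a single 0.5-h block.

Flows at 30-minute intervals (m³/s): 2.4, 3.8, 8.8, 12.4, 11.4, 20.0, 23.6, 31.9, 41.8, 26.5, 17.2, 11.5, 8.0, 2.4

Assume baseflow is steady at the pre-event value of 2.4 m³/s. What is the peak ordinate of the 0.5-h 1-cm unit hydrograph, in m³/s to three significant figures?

Direct runoff: 0.0, 1.4, 6.4, 10.0, 9.0, 17.6, 21.2, 29.5, 39.4, 24.1, 14.8, 9.1, 5.6, 0.0 m³/s; ΣQ_DR = 188.1 m³/s, peak = 39.4 m³/s.
Runoff depth d = ΣQ_DR·Δt / A = 188.1 × 1800 / (42.3 km²) = 8.004 mm.
The 1-cm UH is the DRH scaled by (10 mm)/d, so U_p = 39.4 × 10/8.004 = 49.2 m³/s.

U_p ≈ 49.2 m³/s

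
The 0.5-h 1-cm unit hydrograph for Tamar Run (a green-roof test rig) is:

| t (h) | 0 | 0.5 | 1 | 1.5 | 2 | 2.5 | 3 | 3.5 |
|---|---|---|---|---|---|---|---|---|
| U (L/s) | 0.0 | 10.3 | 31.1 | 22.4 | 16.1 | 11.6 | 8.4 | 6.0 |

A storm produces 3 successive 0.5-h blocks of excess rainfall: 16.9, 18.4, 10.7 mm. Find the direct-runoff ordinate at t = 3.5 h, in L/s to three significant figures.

Q ≈ 38.0 L/s

By discrete convolution, Q_j = Σ (P_i / 10 mm) · U_{j−i}.
At t = 3.5 h (j=7): Q = (16.9/10)·6.0 + (18.4/10)·8.4 + (10.7/10)·11.6 = 38.0 L/s.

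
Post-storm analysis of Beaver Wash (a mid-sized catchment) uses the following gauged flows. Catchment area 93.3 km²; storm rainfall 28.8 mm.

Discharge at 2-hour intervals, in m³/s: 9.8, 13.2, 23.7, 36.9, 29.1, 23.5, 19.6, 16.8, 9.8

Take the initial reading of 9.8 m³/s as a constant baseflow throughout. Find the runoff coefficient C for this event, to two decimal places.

C ≈ 0.25

ΣQ_DR = 94.20 m³/s; V = ΣQ_DR·Δt = 6.782 × 10^5 m³.
Runoff depth d = V / A = 7.269 mm.
C = d / P = 7.269 / 28.8 = 0.25.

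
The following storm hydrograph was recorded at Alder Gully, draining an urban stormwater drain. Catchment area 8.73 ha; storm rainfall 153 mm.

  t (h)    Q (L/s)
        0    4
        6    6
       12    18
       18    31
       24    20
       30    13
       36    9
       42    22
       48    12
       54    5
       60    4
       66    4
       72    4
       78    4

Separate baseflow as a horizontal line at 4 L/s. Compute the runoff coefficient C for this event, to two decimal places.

ΣQ_DR = 100.0 L/s; V = ΣQ_DR·Δt = 2.160 × 10^6 L.
Runoff depth d = V / A = 24.74 mm.
C = d / P = 24.74 / 153 = 0.16.

C ≈ 0.16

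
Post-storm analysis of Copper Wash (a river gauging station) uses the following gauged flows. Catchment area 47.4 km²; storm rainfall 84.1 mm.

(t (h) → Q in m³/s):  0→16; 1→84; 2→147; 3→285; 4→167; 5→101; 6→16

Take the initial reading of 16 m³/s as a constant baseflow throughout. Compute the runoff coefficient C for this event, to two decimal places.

C ≈ 0.64

ΣQ_DR = 704.0 m³/s; V = ΣQ_DR·Δt = 2.534 × 10^6 m³.
Runoff depth d = V / A = 53.47 mm.
C = d / P = 53.47 / 84.1 = 0.64.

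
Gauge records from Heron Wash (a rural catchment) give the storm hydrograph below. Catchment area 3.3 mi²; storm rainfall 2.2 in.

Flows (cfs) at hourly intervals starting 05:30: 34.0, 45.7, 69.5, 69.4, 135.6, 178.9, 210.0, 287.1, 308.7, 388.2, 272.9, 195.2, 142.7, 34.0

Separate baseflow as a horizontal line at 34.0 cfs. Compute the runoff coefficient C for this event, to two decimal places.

C ≈ 0.40

ΣQ_DR = 1896 cfs; V = ΣQ_DR·Δt = 6.825 × 10^6 ft³.
Runoff depth d = V / A = 0.8903 in.
C = d / P = 0.8903 / 2.2 = 0.40.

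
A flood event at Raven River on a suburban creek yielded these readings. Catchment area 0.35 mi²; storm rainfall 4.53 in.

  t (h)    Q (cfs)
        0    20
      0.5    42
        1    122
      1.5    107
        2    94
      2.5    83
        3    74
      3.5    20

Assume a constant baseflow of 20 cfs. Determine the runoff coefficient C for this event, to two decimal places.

C ≈ 0.20

ΣQ_DR = 402.0 cfs; V = ΣQ_DR·Δt = 7.236 × 10^5 ft³.
Runoff depth d = V / A = 0.8899 in.
C = d / P = 0.8899 / 4.53 = 0.20.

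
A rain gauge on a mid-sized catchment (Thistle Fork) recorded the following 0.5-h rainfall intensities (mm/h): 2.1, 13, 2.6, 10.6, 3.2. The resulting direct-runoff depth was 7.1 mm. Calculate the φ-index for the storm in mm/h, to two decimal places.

φ ≈ 4.70 mm/h

Only the 2 blocks with intensity above φ contribute runoff: 13, 10.6 mm/h.
Σ(I−φ)·Δt = d  ⇒  (13+10.6 − 2φ)·0.5 = 7.1
φ = (23.60 − 7.1/0.5) / 2 = 4.70 mm/h.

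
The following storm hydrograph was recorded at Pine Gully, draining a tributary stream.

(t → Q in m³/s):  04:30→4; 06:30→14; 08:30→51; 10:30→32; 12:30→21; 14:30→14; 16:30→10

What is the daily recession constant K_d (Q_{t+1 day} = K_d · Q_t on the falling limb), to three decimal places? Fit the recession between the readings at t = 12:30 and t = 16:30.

K_d ≈ 0.012

Between t = 12:30 and t = 16:30 the flow falls from 21 to 10 m³/s over 2×2 h = 4 h.
Per-interval ratio K = (10/21)^(1/2) = 0.6901; K_d = K^(24/2) = 0.012.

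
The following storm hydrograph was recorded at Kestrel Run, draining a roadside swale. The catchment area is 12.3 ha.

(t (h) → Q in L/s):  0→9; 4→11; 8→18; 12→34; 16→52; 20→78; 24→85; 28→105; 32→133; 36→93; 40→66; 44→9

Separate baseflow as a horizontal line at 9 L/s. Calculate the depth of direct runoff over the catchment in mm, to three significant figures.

d ≈ 68.5 mm

Direct runoff: 0.0, 2.0, 9.0, 25.0, 43.0, 69.0, 76.0, 96.0, 124.0, 84.0, 57.0, 0.0 L/s; ΣQ_DR = 585.0 L/s.
V = ΣQ_DR · Δt = 585.0 × 14400 s = 8.424 × 10^6 L.
Over A = 12.3 ha, depth = V / A = 68.5 mm.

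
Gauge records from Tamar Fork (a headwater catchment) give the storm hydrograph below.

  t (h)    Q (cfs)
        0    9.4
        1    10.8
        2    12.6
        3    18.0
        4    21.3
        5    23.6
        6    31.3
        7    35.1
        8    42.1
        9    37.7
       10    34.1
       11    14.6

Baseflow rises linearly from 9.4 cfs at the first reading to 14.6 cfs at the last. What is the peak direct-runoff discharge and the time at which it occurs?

Subtracting baseflow gives direct-runoff ordinates: 0.00, 0.93, 2.25, 7.18, 10.01, 11.84, 19.06, 22.39, 28.92, 24.05, 19.97, 0.00 cfs.
The maximum is 28.92 cfs, occurring at the reading for t = 8 h.

Q_p = 28.92 cfs at t = 8 h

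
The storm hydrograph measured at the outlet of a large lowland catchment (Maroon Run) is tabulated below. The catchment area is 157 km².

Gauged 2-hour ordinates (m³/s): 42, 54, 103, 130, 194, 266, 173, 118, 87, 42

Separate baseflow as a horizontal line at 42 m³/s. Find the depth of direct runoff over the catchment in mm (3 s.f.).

d ≈ 36.2 mm

Direct runoff: 0.0, 12.0, 61.0, 88.0, 152.0, 224.0, 131.0, 76.0, 45.0, 0.0 m³/s; ΣQ_DR = 789.0 m³/s.
V = ΣQ_DR · Δt = 789.0 × 7200 s = 5.681 × 10^6 m³.
Over A = 157 km², depth = V / A = 36.2 mm.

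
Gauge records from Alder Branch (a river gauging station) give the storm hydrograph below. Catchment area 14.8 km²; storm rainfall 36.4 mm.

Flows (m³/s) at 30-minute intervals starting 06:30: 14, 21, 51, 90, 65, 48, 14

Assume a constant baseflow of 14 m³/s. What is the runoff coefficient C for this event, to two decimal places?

ΣQ_DR = 205.0 m³/s; V = ΣQ_DR·Δt = 3.690 × 10^5 m³.
Runoff depth d = V / A = 24.93 mm.
C = d / P = 24.93 / 36.4 = 0.68.

C ≈ 0.68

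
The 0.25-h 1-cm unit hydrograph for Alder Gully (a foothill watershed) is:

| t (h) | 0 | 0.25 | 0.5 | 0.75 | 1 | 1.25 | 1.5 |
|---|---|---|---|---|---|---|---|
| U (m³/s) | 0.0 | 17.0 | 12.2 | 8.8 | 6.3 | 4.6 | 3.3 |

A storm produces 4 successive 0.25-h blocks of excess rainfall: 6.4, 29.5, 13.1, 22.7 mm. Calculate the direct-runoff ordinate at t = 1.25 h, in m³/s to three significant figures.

By discrete convolution, Q_j = Σ (P_i / 10 mm) · U_{j−i}.
At t = 1.25 h (j=5): Q = (6.4/10)·4.6 + (29.5/10)·6.3 + (13.1/10)·8.8 + (22.7/10)·12.2 = 60.8 m³/s.

Q ≈ 60.8 m³/s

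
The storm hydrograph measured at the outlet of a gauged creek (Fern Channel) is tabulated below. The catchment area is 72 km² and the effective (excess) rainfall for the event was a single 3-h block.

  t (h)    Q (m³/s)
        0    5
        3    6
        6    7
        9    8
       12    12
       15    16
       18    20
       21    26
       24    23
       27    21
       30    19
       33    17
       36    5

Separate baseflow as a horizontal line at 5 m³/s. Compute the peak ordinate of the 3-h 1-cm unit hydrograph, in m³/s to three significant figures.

U_p ≈ 11.7 m³/s

Direct runoff: 0.0, 1.0, 2.0, 3.0, 7.0, 11.0, 15.0, 21.0, 18.0, 16.0, 14.0, 12.0, 0.0 m³/s; ΣQ_DR = 120.0 m³/s, peak = 21.0 m³/s.
Runoff depth d = ΣQ_DR·Δt / A = 120.0 × 10800 / (72 km²) = 18.00 mm.
The 1-cm UH is the DRH scaled by (10 mm)/d, so U_p = 21.0 × 10/18.00 = 11.7 m³/s.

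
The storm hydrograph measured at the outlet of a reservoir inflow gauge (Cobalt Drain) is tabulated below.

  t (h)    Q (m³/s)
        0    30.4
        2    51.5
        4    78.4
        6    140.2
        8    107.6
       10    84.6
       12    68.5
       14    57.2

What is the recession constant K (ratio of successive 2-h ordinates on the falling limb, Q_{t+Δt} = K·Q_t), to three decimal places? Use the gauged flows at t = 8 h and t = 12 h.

Using the recession-limb readings at t = 8 h and t = 12 h: Q falls from 107.6 to 68.5 m³/s over 2 intervals.
K = (Q₂/Q₁)^(1/2) = (68.5/107.6)^(1/2) = 0.798.

K ≈ 0.798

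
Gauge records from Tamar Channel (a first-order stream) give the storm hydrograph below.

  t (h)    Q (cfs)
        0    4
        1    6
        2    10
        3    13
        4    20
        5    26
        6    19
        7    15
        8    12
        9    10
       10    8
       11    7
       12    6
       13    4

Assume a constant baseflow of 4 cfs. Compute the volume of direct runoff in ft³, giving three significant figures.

V ≈ 3.74 × 10^5 ft³

Direct-runoff ordinates (Q − Q_b): 0.0, 2.0, 6.0, 9.0, 16.0, 22.0, 15.0, 11.0, 8.0, 6.0, 4.0, 3.0, 2.0, 0.0 cfs.
ΣQ_DR = 104.0 cfs.
With Δt = 1 h = 3600 s, V = ΣQ_DR · Δt = 104.0 × 3600 = 3.74 × 10^5 ft³.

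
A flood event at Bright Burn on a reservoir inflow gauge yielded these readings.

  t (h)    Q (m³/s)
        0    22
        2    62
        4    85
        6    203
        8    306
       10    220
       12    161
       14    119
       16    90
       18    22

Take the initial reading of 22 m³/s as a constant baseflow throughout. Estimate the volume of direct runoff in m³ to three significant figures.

V ≈ 7.70 × 10^6 m³

Direct-runoff ordinates (Q − Q_b): 0.0, 40.0, 63.0, 181.0, 284.0, 198.0, 139.0, 97.0, 68.0, 0.0 m³/s.
ΣQ_DR = 1070 m³/s.
With Δt = 2 h = 7200 s, V = ΣQ_DR · Δt = 1070 × 7200 = 7.70 × 10^6 m³.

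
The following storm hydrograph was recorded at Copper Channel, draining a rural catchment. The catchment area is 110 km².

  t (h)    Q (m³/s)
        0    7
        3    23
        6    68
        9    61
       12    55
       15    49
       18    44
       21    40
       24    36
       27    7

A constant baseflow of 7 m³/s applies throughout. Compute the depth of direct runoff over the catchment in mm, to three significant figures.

Direct runoff: 0.0, 16.0, 61.0, 54.0, 48.0, 42.0, 37.0, 33.0, 29.0, 0.0 m³/s; ΣQ_DR = 320.0 m³/s.
V = ΣQ_DR · Δt = 320.0 × 10800 s = 3.456 × 10^6 m³.
Over A = 110 km², depth = V / A = 31.4 mm.

d ≈ 31.4 mm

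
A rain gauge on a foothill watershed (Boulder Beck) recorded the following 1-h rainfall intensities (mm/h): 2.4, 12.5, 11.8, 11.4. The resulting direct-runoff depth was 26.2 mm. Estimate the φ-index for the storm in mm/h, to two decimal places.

Only the 3 blocks with intensity above φ contribute runoff: 12.5, 11.8, 11.4 mm/h.
Σ(I−φ)·Δt = d  ⇒  (12.5+11.8+11.4 − 3φ)·1 = 26.2
φ = (35.70 − 26.2/1) / 3 = 3.17 mm/h.

φ ≈ 3.17 mm/h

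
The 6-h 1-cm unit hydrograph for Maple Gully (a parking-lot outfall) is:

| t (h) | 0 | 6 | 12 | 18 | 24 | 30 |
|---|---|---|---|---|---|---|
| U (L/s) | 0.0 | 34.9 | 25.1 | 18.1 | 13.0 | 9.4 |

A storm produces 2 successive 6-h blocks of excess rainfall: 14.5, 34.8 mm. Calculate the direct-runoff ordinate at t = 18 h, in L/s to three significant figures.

By discrete convolution, Q_j = Σ (P_i / 10 mm) · U_{j−i}.
At t = 18 h (j=3): Q = (14.5/10)·18.1 + (34.8/10)·25.1 = 114 L/s.

Q ≈ 114 L/s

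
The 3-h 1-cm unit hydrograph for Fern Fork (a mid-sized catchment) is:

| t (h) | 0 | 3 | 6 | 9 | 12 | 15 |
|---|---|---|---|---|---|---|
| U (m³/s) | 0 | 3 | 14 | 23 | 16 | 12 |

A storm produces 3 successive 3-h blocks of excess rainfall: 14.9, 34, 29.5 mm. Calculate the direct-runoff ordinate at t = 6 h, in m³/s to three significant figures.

By discrete convolution, Q_j = Σ (P_i / 10 mm) · U_{j−i}.
At t = 6 h (j=2): Q = (14.9/10)·14 + (34/10)·3 + (29.5/10)·0 = 31.1 m³/s.

Q ≈ 31.1 m³/s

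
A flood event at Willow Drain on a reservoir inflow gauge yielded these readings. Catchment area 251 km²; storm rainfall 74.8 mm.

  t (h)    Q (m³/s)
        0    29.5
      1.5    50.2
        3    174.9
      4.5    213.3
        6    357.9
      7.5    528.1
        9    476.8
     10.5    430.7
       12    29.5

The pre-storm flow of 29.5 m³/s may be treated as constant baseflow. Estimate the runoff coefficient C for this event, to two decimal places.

C ≈ 0.58

ΣQ_DR = 2025 m³/s; V = ΣQ_DR·Δt = 1.094 × 10^7 m³.
Runoff depth d = V / A = 43.57 mm.
C = d / P = 43.57 / 74.8 = 0.58.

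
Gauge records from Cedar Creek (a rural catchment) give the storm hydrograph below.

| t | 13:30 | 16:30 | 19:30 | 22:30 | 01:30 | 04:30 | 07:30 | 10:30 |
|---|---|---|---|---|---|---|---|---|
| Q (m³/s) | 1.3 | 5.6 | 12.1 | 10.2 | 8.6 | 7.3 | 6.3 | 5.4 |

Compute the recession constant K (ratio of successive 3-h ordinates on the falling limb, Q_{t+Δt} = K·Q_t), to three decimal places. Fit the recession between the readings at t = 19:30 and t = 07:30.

K ≈ 0.849

Using the recession-limb readings at t = 19:30 and t = 07:30: Q falls from 12.1 to 6.3 m³/s over 4 intervals.
K = (Q₂/Q₁)^(1/4) = (6.3/12.1)^(1/4) = 0.849.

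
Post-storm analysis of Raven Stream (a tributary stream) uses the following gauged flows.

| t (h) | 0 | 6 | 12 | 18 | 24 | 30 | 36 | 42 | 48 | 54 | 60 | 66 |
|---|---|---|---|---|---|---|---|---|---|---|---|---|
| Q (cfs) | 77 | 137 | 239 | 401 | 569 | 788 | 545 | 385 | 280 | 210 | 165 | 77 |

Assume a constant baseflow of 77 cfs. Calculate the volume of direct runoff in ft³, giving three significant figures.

V ≈ 6.37 × 10^7 ft³

Direct-runoff ordinates (Q − Q_b): 0.0, 60.0, 162.0, 324.0, 492.0, 711.0, 468.0, 308.0, 203.0, 133.0, 88.0, 0.0 cfs.
ΣQ_DR = 2949 cfs.
With Δt = 6 h = 21600 s, V = ΣQ_DR · Δt = 2949 × 21600 = 6.37 × 10^7 ft³.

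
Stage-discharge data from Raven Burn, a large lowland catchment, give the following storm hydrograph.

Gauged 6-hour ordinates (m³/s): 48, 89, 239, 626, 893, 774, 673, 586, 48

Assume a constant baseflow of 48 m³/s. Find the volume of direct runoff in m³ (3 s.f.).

V ≈ 7.66 × 10^7 m³

Direct-runoff ordinates (Q − Q_b): 0.0, 41.0, 191.0, 578.0, 845.0, 726.0, 625.0, 538.0, 0.0 m³/s.
ΣQ_DR = 3544 m³/s.
With Δt = 6 h = 21600 s, V = ΣQ_DR · Δt = 3544 × 21600 = 7.66 × 10^7 m³.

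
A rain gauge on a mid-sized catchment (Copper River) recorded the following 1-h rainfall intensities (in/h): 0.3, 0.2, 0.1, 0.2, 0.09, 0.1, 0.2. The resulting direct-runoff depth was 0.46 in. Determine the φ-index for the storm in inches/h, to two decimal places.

Only the 4 blocks with intensity above φ contribute runoff: 0.3, 0.2, 0.2, 0.2 in/h.
Σ(I−φ)·Δt = d  ⇒  (0.3+0.2+0.2+0.2 − 4φ)·1 = 0.46
φ = (0.9000 − 0.46/1) / 4 = 0.11 in/h.

φ ≈ 0.11 in/h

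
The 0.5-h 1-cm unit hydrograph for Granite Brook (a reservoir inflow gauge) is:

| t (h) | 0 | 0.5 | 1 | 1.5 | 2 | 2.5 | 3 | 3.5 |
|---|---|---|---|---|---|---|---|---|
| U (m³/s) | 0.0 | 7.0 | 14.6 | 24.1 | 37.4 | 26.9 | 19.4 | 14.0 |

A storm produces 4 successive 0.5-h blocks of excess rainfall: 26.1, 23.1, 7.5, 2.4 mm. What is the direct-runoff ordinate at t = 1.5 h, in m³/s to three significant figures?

By discrete convolution, Q_j = Σ (P_i / 10 mm) · U_{j−i}.
At t = 1.5 h (j=3): Q = (26.1/10)·24.1 + (23.1/10)·14.6 + (7.5/10)·7.0 + (2.4/10)·0.0 = 102 m³/s.

Q ≈ 102 m³/s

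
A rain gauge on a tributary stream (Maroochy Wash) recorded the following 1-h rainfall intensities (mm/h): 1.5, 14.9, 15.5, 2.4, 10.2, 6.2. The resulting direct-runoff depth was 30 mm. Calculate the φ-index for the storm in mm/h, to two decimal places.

Only the 4 blocks with intensity above φ contribute runoff: 14.9, 15.5, 10.2, 6.2 mm/h.
Σ(I−φ)·Δt = d  ⇒  (14.9+15.5+10.2+6.2 − 4φ)·1 = 30
φ = (46.80 − 30/1) / 4 = 4.20 mm/h.

φ ≈ 4.20 mm/h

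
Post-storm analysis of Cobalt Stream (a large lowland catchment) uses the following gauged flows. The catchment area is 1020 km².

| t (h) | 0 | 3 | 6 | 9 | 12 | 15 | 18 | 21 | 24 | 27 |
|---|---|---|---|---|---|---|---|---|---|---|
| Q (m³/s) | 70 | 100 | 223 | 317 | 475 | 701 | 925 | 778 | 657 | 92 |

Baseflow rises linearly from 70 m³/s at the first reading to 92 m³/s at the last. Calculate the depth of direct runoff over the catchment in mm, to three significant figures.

Direct runoff: 0.00, 27.56, 148.11, 239.67, 395.22, 618.78, 840.33, 690.89, 567.44, 0.00 m³/s; ΣQ_DR = 3528 m³/s.
V = ΣQ_DR · Δt = 3528 × 10800 s = 3.810 × 10^7 m³.
Over A = 1020 km², depth = V / A = 37.4 mm.

d ≈ 37.4 mm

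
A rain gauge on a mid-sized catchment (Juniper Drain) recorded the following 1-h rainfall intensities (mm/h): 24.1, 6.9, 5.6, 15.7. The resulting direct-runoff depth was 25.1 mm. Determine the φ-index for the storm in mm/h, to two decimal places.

Only the 2 blocks with intensity above φ contribute runoff: 24.1, 15.7 mm/h.
Σ(I−φ)·Δt = d  ⇒  (24.1+15.7 − 2φ)·1 = 25.1
φ = (39.80 − 25.1/1) / 2 = 7.35 mm/h.

φ ≈ 7.35 mm/h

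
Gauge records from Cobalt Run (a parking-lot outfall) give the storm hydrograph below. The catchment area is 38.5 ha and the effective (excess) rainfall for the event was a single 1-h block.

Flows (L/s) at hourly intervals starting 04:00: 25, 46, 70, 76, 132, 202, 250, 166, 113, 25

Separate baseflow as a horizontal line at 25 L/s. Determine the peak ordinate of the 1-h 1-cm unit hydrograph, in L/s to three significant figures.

Direct runoff: 0.0, 21.0, 45.0, 51.0, 107.0, 177.0, 225.0, 141.0, 88.0, 0.0 L/s; ΣQ_DR = 855.0 L/s, peak = 225.0 L/s.
Runoff depth d = ΣQ_DR·Δt / A = 855.0 × 3600 / (38.5 ha) = 7.995 mm.
The 1-cm UH is the DRH scaled by (10 mm)/d, so U_p = 225.0 × 10/7.995 = 281 L/s.

U_p ≈ 281 L/s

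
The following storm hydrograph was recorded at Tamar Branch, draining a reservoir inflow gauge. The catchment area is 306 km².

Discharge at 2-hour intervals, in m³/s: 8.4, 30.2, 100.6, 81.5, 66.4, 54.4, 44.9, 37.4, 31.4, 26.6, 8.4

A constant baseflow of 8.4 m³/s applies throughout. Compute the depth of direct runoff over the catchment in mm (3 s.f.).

Direct runoff: 0.0, 21.8, 92.2, 73.1, 58.0, 46.0, 36.5, 29.0, 23.0, 18.2, 0.0 m³/s; ΣQ_DR = 397.8 m³/s.
V = ΣQ_DR · Δt = 397.8 × 7200 s = 2.864 × 10^6 m³.
Over A = 306 km², depth = V / A = 9.36 mm.

d ≈ 9.36 mm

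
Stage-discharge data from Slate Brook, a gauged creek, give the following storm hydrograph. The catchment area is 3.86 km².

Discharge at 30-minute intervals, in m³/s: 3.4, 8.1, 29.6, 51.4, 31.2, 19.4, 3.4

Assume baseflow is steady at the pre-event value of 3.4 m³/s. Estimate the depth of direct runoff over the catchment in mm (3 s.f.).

d ≈ 57.2 mm

Direct runoff: 0.0, 4.7, 26.2, 48.0, 27.8, 16.0, 0.0 m³/s; ΣQ_DR = 122.7 m³/s.
V = ΣQ_DR · Δt = 122.7 × 1800 s = 2.209 × 10^5 m³.
Over A = 3.86 km², depth = V / A = 57.2 mm.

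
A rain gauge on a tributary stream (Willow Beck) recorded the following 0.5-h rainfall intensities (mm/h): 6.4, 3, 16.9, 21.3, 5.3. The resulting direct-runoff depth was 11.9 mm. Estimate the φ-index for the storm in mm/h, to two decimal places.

Only the 2 blocks with intensity above φ contribute runoff: 16.9, 21.3 mm/h.
Σ(I−φ)·Δt = d  ⇒  (16.9+21.3 − 2φ)·0.5 = 11.9
φ = (38.20 − 11.9/0.5) / 2 = 7.20 mm/h.

φ ≈ 7.20 mm/h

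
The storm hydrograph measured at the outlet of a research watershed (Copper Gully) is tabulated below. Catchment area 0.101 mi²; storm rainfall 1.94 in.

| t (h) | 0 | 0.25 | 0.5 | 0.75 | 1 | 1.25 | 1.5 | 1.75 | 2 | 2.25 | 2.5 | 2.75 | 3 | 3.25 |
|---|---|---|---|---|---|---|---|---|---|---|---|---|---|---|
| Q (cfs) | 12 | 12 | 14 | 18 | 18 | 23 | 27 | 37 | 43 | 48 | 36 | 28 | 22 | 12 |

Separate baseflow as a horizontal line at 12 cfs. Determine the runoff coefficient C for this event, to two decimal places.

C ≈ 0.36

ΣQ_DR = 182.0 cfs; V = ΣQ_DR·Δt = 1.638 × 10^5 ft³.
Runoff depth d = V / A = 0.6981 in.
C = d / P = 0.6981 / 1.94 = 0.36.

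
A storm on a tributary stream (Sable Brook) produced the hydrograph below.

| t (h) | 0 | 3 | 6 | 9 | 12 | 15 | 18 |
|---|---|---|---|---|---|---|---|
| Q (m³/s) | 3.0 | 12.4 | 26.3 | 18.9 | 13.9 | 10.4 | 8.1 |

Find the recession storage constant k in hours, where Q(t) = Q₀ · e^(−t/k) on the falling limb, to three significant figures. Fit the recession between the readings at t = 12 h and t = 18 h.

k ≈ 11.1 h

On the falling limb, Q drops from 13.9 to 8.1 m³/s between t = 12 h and t = 18 h (Δt = 6 h).
k = −Δt / ln(Q₂/Q₁) = −6 / ln(8.1/13.9) = 11.1 h.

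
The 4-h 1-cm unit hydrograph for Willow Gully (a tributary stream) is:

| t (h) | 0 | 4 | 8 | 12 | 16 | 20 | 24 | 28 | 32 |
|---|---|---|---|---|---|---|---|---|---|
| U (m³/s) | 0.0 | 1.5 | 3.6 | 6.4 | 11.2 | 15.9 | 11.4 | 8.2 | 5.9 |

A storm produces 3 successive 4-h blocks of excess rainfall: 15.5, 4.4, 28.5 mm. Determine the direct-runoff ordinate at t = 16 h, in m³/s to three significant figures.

Q ≈ 30.4 m³/s

By discrete convolution, Q_j = Σ (P_i / 10 mm) · U_{j−i}.
At t = 16 h (j=4): Q = (15.5/10)·11.2 + (4.4/10)·6.4 + (28.5/10)·3.6 = 30.4 m³/s.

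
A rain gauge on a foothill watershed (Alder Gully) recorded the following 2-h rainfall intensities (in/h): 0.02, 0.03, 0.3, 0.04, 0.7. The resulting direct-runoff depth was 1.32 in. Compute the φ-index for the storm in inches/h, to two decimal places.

Only the 2 blocks with intensity above φ contribute runoff: 0.3, 0.7 in/h.
Σ(I−φ)·Δt = d  ⇒  (0.3+0.7 − 2φ)·2 = 1.32
φ = (1.000 − 1.32/2) / 2 = 0.17 in/h.

φ ≈ 0.17 in/h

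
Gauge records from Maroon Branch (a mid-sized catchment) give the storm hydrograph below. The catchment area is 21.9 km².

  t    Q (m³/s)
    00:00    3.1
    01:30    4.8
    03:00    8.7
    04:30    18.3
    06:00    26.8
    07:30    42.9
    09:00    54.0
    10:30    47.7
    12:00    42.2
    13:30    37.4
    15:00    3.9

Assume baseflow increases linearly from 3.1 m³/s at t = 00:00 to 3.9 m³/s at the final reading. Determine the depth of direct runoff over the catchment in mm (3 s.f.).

d ≈ 62.0 mm

Direct runoff: 0.00, 1.62, 5.44, 14.96, 23.38, 39.40, 50.42, 44.04, 38.46, 33.58, 0.00 m³/s; ΣQ_DR = 251.3 m³/s.
V = ΣQ_DR · Δt = 251.3 × 5400 s = 1.357 × 10^6 m³.
Over A = 21.9 km², depth = V / A = 62.0 mm.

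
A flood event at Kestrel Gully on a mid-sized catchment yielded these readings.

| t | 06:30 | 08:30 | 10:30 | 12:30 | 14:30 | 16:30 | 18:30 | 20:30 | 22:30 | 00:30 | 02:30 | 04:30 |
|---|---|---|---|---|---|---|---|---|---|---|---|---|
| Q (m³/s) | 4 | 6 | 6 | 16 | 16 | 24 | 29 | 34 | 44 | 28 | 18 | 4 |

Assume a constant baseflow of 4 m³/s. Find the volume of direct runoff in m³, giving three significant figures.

V ≈ 1.30 × 10^6 m³

Direct-runoff ordinates (Q − Q_b): 0.0, 2.0, 2.0, 12.0, 12.0, 20.0, 25.0, 30.0, 40.0, 24.0, 14.0, 0.0 m³/s.
ΣQ_DR = 181.0 m³/s.
With Δt = 2 h = 7200 s, V = ΣQ_DR · Δt = 181.0 × 7200 = 1.30 × 10^6 m³.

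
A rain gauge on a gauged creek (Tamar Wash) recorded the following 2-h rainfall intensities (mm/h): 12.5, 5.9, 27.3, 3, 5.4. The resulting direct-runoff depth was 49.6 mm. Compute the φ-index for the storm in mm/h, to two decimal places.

φ ≈ 7.50 mm/h

Only the 2 blocks with intensity above φ contribute runoff: 12.5, 27.3 mm/h.
Σ(I−φ)·Δt = d  ⇒  (12.5+27.3 − 2φ)·2 = 49.6
φ = (39.80 − 49.6/2) / 2 = 7.50 mm/h.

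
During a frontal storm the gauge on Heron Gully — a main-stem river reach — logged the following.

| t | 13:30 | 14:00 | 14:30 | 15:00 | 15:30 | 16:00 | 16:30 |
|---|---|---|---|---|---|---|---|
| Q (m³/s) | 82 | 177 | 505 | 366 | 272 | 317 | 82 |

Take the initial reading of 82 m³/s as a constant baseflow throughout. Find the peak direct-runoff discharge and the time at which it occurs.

Q_p = 423.0 m³/s at t = 14:30

Subtracting baseflow gives direct-runoff ordinates: 0.0, 95.0, 423.0, 284.0, 190.0, 235.0, 0.0 m³/s.
The maximum is 423.0 m³/s, occurring at the reading for t = 14:30.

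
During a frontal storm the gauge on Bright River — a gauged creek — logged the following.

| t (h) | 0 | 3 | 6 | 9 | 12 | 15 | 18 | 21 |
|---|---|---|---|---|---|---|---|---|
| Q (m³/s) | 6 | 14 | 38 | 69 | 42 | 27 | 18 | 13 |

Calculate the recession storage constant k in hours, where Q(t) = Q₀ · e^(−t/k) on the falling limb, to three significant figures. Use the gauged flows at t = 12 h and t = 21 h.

k ≈ 7.67 h

On the falling limb, Q drops from 42 to 13 m³/s between t = 12 h and t = 21 h (Δt = 9 h).
k = −Δt / ln(Q₂/Q₁) = −9 / ln(13/42) = 7.67 h.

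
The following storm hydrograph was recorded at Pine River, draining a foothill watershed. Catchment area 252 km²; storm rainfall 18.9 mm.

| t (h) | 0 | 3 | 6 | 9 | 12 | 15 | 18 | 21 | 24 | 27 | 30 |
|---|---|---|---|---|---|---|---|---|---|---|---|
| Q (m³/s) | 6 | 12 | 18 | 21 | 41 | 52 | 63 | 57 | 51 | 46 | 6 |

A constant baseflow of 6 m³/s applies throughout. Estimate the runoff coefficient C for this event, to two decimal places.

C ≈ 0.70

ΣQ_DR = 307.0 m³/s; V = ΣQ_DR·Δt = 3.316 × 10^6 m³.
Runoff depth d = V / A = 13.16 mm.
C = d / P = 13.16 / 18.9 = 0.70.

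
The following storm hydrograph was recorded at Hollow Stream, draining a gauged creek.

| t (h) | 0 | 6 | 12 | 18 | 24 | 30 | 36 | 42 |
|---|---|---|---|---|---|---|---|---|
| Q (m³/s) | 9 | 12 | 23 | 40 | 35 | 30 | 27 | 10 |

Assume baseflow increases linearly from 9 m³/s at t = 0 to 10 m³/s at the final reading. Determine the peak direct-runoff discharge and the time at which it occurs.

Subtracting baseflow gives direct-runoff ordinates: 0.00, 2.86, 13.71, 30.57, 25.43, 20.29, 17.14, 0.00 m³/s.
The maximum is 30.57 m³/s, occurring at the reading for t = 18 h.

Q_p = 30.57 m³/s at t = 18 h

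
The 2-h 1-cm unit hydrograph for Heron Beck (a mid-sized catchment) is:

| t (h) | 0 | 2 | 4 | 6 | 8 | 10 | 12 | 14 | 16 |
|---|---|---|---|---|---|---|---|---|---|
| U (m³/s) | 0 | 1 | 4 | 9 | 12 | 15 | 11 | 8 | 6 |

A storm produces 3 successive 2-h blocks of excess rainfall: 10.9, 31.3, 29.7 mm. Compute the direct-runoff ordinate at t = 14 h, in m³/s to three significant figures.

Q ≈ 87.7 m³/s

By discrete convolution, Q_j = Σ (P_i / 10 mm) · U_{j−i}.
At t = 14 h (j=7): Q = (10.9/10)·8 + (31.3/10)·11 + (29.7/10)·15 = 87.7 m³/s.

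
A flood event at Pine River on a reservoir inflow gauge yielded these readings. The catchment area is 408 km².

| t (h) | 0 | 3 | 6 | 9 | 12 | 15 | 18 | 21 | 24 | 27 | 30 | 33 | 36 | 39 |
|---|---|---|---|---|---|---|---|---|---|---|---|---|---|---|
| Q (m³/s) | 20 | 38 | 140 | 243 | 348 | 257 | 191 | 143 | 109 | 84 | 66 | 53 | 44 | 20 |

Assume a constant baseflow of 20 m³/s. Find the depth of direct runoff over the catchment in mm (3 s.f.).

Direct runoff: 0.0, 18.0, 120.0, 223.0, 328.0, 237.0, 171.0, 123.0, 89.0, 64.0, 46.0, 33.0, 24.0, 0.0 m³/s; ΣQ_DR = 1476 m³/s.
V = ΣQ_DR · Δt = 1476 × 10800 s = 1.594 × 10^7 m³.
Over A = 408 km², depth = V / A = 39.1 mm.

d ≈ 39.1 mm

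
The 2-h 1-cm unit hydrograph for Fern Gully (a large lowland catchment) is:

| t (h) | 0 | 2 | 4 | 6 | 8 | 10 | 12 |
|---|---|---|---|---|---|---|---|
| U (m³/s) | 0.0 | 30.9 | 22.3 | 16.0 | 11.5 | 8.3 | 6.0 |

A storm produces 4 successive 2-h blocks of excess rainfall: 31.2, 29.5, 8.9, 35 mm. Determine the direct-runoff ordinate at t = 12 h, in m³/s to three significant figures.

Q ≈ 109 m³/s

By discrete convolution, Q_j = Σ (P_i / 10 mm) · U_{j−i}.
At t = 12 h (j=6): Q = (31.2/10)·6.0 + (29.5/10)·8.3 + (8.9/10)·11.5 + (35/10)·16.0 = 109 m³/s.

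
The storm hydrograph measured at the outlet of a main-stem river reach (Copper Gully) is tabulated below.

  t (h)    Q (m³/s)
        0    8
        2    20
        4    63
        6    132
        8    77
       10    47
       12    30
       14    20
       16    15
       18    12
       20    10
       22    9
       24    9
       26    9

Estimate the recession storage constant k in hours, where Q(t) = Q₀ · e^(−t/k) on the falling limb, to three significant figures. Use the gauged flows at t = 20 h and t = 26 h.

On the falling limb, Q drops from 10 to 9 m³/s between t = 20 h and t = 26 h (Δt = 6 h).
k = −Δt / ln(Q₂/Q₁) = −6 / ln(9/10) = 56.9 h.

k ≈ 56.9 h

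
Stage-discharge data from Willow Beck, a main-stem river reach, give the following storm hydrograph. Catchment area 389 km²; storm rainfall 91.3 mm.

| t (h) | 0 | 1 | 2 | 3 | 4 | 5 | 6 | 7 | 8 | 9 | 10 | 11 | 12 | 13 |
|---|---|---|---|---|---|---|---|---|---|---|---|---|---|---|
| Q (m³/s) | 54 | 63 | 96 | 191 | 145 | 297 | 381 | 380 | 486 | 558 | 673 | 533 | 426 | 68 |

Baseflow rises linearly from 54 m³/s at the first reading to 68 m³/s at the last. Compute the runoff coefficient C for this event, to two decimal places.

ΣQ_DR = 3497 m³/s; V = ΣQ_DR·Δt = 1.259 × 10^7 m³.
Runoff depth d = V / A = 32.36 mm.
C = d / P = 32.36 / 91.3 = 0.35.

C ≈ 0.35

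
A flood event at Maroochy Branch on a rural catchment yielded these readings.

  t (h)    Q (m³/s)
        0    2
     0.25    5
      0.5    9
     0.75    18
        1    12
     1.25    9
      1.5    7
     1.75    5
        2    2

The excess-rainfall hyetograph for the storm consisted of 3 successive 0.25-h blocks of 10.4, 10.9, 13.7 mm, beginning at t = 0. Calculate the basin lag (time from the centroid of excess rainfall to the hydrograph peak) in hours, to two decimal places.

Centroid of excess rainfall: t_c = Σ P_i·t̄_i / ΣP_i = 0.3986 h (block centres at 0.125, 0.375, 0.625 h).
Hydrograph peak occurs at t = 0.75 h, so basin lag t_L = 0.75 − 0.3986 = 0.35 h.

t_L ≈ 0.35 h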